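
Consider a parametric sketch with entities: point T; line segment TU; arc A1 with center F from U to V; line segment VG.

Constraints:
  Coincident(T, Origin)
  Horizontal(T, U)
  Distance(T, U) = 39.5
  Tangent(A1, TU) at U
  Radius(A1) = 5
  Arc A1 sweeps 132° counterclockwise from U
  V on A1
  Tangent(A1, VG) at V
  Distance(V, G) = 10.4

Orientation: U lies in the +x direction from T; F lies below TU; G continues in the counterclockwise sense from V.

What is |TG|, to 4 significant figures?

45.67

T is at the origin; T and U share the same y with |TU| = 39.5 and U on the +x side, so U = (39.50, 0.000). Since A1 is tangent to TU there, FU ⟂ TU, so F = U + (0, -5) = (39.50, -5.000). On A1, U sits at bearing 90° from F; a 132° counterclockwise sweep puts V at bearing 222°, so V = F + 5.0·(cos 222°, sin 222°) = (35.78, -8.346). Since A1 is tangent to VG there, FV ⟂ VG, so VG runs along (−sin 222°, cos 222°); with |VG| = 10.4, G = (42.74, -16.07). Then |TG| = |G − T| = 45.67.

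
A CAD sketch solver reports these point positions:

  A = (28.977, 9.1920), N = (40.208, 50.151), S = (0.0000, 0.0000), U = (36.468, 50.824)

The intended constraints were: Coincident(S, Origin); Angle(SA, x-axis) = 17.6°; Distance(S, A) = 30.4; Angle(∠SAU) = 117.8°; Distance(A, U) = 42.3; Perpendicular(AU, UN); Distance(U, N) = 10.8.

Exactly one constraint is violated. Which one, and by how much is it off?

Distance(U, N) = 10.8 — off by 7.00.

S = (0.00, 0.00) ✓; SA at 17.60° ✓; |SA| = 30.40 ✓; ∠SAU = 117.8° ✓; |AU| = 42.30 ✓; ∠(AU, UN) = 90.00° ✓; |UN| = 3.800 ✗.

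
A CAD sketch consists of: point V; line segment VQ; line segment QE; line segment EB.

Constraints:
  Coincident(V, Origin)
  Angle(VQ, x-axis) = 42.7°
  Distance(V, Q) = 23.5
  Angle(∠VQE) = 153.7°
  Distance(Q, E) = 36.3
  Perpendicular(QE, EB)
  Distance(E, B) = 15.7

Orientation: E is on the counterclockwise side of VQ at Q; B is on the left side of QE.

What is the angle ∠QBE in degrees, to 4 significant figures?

66.61°

∠VQE = 153.7°, so QE runs at 42.7° + (180° − 153.7°) = 69.00° from the x-axis; with |QE| = 36.3, E = Q + 36.3·(cos 69.00°, sin 69.00°) = (30.28, 49.83). QE ⟂ EB; with |EB| = 15.7 on the left of QE, B = E + 15.7·(-0.9336, 0.3584) = (15.62, 55.45). Then cos ∠QBE = BQ·BE / (|BQ||BE|), giving 66.61°.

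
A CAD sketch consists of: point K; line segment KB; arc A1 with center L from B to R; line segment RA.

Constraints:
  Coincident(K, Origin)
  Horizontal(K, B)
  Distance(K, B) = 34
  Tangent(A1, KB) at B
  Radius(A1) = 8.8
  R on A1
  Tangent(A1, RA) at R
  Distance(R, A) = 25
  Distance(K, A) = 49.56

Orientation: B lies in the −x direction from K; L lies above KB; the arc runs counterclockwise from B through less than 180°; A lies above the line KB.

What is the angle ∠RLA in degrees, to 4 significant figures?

70.61°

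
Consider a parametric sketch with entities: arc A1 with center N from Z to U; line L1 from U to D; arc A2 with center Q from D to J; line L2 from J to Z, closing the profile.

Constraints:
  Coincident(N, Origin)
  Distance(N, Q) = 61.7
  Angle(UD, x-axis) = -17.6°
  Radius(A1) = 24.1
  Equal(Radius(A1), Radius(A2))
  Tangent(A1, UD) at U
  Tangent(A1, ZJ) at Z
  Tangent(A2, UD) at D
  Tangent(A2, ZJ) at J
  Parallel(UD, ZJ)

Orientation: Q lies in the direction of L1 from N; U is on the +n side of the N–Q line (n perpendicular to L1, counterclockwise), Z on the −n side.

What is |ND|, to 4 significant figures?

66.24

The slot axis is L1's direction at -17.6°, so u = (cos -17.6°, sin -17.6°) = (0.9532, -0.3024) and n = (−sin -17.6°, cos -17.6°) = (0.3024, 0.9532). N is at the origin and Q lies 61.7 along u from N, so Q = 61.7·u = (58.81, -18.66). Tangency of A1 to both parallel lines with radius 24.1 puts U and Z at N ± 24.1·n: U = (7.287, 22.97), Z = (-7.287, -22.97). Equal radii place D and J the same way about Q: D = Q + 24.1·n = (66.10, 4.316), J = Q − 24.1·n = (51.52, -41.63). Then |ND| = |D − N| = 66.24.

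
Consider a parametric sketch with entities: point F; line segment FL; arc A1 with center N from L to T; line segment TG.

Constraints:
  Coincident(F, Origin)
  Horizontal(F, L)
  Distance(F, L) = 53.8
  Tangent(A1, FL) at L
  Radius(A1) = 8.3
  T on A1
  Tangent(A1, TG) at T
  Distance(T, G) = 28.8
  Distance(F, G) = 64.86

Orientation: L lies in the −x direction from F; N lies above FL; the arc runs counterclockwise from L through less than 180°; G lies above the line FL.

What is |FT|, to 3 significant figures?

46.9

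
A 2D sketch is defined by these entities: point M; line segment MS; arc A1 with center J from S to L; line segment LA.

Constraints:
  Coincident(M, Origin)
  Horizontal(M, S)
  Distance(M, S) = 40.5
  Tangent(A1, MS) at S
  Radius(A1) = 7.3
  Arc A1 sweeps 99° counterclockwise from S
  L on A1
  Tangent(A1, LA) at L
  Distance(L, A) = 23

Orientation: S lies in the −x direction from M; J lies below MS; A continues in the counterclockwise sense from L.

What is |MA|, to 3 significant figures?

54.0

M is at the origin; MS is horizontal with |MS| = 40.5 and S on the −x side, so S = (-40.5, 0.00). The tangent condition forces JS to be normal to MS, so J = S + (0, -7.3) = (-40.5, -7.30). On A1, S sits at bearing 90° from J; a 99° counterclockwise sweep puts L at bearing 189°, so L = J + 7.3·(cos 189°, sin 189°) = (-47.7, -8.44). The tangent condition forces JL to be normal to LA, so LA runs along (−sin 189°, cos 189°); with |LA| = 23.0, A = (-44.1, -31.2). Then |MA| = |A − M| = 54.0.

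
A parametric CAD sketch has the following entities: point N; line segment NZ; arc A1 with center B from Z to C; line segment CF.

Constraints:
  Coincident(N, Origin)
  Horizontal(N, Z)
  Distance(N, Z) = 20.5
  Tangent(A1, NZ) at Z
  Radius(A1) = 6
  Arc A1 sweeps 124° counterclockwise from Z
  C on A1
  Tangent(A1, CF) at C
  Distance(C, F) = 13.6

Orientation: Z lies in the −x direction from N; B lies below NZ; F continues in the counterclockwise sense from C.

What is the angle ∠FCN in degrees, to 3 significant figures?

76.2°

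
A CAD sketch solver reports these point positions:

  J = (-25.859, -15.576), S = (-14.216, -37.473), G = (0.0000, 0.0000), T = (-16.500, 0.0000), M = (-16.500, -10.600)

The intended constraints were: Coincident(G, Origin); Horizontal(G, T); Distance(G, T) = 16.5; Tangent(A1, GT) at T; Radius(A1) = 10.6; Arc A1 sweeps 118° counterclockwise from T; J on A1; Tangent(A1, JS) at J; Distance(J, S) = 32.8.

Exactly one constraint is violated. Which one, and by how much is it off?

Distance(J, S) = 32.8 — off by 8.00.

G = (0.00, 0.00) ✓; G.y = 0.00, T.y = 0.00 ✓; |GT| = 16.50 ✓; ∠(MT, TG) = 90.00° ✓; |MT| = 10.60 ✓; bearing(M→J) − bearing(M→T) = 118.0° ✓; |MJ| = 10.60 ✓; ∠(MJ, JS) = 90.00° ✓; |JS| = 24.80 ✗.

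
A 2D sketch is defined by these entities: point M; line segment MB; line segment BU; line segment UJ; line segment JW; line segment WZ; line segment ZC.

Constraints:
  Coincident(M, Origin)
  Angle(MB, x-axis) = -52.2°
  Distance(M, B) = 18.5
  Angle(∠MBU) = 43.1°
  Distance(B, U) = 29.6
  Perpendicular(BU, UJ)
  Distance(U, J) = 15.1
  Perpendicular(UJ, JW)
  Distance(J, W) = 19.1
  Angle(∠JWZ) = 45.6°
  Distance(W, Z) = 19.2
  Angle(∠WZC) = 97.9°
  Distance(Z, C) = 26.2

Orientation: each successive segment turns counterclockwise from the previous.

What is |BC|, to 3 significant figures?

48.1

M is at the origin; MB runs at -52.2° with length 18.5, so B = (11.3, -14.6). ∠MBU = 43.1° gives BU at 84.7° from the x-axis; with |BU| = 29.6, U = (14.1, 14.9). The perpendicularity gives UJ at right angles to BU, so UJ runs at 175°; with |UJ| = 15.1, J = (-0.962, 16.3). UJ ⟂ JW, so JW runs at -95.3°; with |JW| = 19.1, W = (-2.73, -2.77). ∠JWZ = 45.6° gives WZ at 39.1° from the x-axis; with |WZ| = 19.2, Z = (12.2, 9.34). ∠WZC = 97.9° gives ZC at 121° from the x-axis; with |ZC| = 26.2, C = (-1.40, 31.8). Then |BC| = |C − B| = 48.1.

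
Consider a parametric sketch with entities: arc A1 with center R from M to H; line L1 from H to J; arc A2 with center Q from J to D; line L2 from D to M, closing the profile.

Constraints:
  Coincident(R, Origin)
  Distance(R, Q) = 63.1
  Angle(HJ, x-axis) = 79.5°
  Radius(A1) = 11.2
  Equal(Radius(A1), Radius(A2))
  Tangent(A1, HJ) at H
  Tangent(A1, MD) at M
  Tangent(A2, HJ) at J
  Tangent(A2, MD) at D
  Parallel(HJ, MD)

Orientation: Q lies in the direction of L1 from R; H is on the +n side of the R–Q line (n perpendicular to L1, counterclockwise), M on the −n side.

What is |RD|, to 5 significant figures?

64.086

Tangency of A1 to both parallel lines with radius 11.2 puts H and M at R ± 11.2·n: H = (-11.012, 2.0410), M = (11.012, -2.0410). Equal radii place J and D the same way about Q: J = Q + 11.2·n = (0.48661, 64.084), D = Q − 11.2·n = (22.512, 60.002). Then |RD| = |D − R| = 64.086.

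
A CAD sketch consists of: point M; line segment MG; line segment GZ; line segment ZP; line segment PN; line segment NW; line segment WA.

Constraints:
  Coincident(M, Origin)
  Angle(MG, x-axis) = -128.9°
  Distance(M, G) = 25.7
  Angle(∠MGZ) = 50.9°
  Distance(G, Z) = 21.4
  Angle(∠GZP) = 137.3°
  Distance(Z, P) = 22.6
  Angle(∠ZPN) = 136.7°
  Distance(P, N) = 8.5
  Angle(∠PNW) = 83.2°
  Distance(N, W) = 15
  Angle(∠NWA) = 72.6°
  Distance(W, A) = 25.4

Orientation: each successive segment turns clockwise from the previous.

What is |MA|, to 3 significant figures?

26.3

M is at the origin; MG runs at -128.9° with length 25.7, so G = (-16.1, -20.0). ∠MGZ = 50.9° gives GZ at 102° from the x-axis; with |GZ| = 21.4, Z = (-20.6, 0.932). ∠GZP = 137.3° gives ZP at 59.3° from the x-axis; with |ZP| = 22.6, P = (-9.05, 20.4). ∠ZPN = 136.7° gives PN at 16.0° from the x-axis; with |PN| = 8.5, N = (-0.879, 22.7). ∠PNW = 83.2° gives NW at -80.8° from the x-axis; with |NW| = 15.0, W = (1.52, 7.90). ∠NWA = 72.6° gives WA at 172° from the x-axis; with |WA| = 25.4, A = (-23.6, 11.5). Then |MA| = |A − M| = 26.3.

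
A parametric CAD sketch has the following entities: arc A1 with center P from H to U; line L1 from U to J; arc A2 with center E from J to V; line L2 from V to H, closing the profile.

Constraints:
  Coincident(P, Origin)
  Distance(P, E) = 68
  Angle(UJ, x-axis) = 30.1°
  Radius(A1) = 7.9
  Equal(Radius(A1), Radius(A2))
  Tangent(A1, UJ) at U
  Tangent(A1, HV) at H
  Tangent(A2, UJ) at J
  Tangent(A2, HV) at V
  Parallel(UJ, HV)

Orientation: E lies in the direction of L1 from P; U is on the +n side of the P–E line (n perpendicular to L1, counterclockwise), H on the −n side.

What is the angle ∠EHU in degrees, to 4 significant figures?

83.37°

P is at the origin and E lies 68.0 along u from P, so E = 68.0·u = (58.83, 34.10). Tangency of A1 to both parallel lines with radius 7.9 puts U and H at P ± 7.9·n: U = (-3.962, 6.835), H = (3.962, -6.835). Then cos ∠EHU = HE·HU / (|HE||HU|), giving 83.37°.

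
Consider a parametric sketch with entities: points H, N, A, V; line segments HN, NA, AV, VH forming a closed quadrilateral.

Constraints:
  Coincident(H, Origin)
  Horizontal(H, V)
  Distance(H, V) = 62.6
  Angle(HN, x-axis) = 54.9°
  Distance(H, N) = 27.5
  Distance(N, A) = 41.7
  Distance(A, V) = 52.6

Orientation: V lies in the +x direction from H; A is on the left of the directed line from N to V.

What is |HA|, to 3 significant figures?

68.8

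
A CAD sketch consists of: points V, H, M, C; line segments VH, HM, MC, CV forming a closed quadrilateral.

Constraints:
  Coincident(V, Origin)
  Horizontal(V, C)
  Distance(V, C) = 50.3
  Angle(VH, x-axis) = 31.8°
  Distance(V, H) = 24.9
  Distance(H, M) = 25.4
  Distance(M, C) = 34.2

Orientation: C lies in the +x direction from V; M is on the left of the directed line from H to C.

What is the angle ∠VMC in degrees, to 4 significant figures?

70.81°

V is at the origin; V and C share the same y with |VC| = 50.3 and C in +x, so C = (50.3, 0). VH runs at 31.8° with |VH| = 24.9, so H = (21.16, 13.12). M is determined by |HM| = 25.4 and |MC| = 34.2 together: it lies at the intersection of circle(H, 25.4) and circle(C, 34.2). With |HC| = 31.96, the foot of the radical line on HC is 7.772 from H and the perpendicular offset is √(25.4² − 7.772²) = 24.18. Taking the left-of-HC solution: M = (38.18, 31.98).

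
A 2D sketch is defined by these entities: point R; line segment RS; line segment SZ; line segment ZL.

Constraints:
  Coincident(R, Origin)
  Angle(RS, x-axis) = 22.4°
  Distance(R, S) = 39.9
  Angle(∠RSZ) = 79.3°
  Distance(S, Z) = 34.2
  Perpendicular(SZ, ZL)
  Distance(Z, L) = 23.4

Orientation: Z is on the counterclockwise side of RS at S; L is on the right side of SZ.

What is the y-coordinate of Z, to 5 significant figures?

43.855

R is at the origin; RS runs at 22.4° with length 39.9, so S = 39.9·(cos 22.4°, sin 22.4°) = (36.889, 15.205). ∠RSZ = 79.3°, so SZ runs at 22.4° + (180° − 79.3°) = 123.10° from the x-axis; with |SZ| = 34.2, Z = S + 34.2·(cos 123.10°, sin 123.10°) = (18.213, 43.855). So Z.y = 43.855.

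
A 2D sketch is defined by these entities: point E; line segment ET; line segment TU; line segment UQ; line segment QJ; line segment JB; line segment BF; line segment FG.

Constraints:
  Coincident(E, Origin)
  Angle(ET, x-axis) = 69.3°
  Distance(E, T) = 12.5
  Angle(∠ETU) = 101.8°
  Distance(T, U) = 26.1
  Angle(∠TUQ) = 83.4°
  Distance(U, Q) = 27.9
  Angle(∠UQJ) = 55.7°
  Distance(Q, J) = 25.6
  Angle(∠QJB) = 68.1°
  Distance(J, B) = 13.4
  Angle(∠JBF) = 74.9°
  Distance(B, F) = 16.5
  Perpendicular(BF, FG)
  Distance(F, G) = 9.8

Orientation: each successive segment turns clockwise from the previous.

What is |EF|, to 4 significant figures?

23.18

E is at the origin; ET runs at 69.3° with length 12.5, so T = (4.418, 11.69). ∠ETU = 101.8° gives TU at -8.900° from the x-axis; with |TU| = 26.1, U = (30.20, 7.655). ∠TUQ = 83.4° gives UQ at -105.5° from the x-axis; with |UQ| = 27.9, Q = (22.75, -19.23). ∠UQJ = 55.7° gives QJ at 130.2° from the x-axis; with |QJ| = 25.6, J = (6.225, 0.3230). ∠QJB = 68.1° gives JB at 18.30° from the x-axis; with |JB| = 13.4, B = (18.95, 4.530). ∠JBF = 74.9° gives BF at -86.80° from the x-axis; with |BF| = 16.5, F = (19.87, -11.94). Then |EF| = |F − E| = 23.18.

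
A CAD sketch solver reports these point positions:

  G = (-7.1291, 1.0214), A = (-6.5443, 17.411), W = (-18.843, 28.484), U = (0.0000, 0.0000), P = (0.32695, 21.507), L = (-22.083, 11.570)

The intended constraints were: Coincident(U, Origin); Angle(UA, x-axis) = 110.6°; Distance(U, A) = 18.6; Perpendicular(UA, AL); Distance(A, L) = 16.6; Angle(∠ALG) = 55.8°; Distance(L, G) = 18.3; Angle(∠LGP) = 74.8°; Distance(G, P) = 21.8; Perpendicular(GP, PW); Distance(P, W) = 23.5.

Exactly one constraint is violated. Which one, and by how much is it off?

Distance(P, W) = 23.5 — off by 3.10.

U = (0.00, 0.00) ✓; UA at 110.6° ✓; |UA| = 18.60 ✓; ∠(UA, AL) = 90.00° ✓; |AL| = 16.60 ✓; ∠ALG = 55.80° ✓; |LG| = 18.30 ✓; ∠LGP = 74.80° ✓; |GP| = 21.80 ✓; ∠(GP, PW) = 90.00° ✓; |PW| = 20.40 ✗.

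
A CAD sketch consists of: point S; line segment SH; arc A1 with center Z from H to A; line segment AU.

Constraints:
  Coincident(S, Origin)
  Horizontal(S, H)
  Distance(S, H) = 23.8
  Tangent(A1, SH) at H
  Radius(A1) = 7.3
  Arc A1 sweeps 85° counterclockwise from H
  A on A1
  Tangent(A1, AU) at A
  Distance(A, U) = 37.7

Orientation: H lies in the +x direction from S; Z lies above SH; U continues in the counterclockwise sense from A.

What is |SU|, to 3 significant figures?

56.0

S is at the origin; SH is horizontal with |SH| = 23.8 and H on the +x side, so H = (23.8, 0.00). Since A1 is tangent to SH there, ZH ⟂ SH, so Z = H + (0, 7.3) = (23.8, 7.30). On A1, H sits at bearing -90° from Z; an 85° counterclockwise sweep puts A at bearing -5°, so A = Z + 7.3·(cos -5°, sin -5°) = (31.1, 6.66). Tangency of A1 to AU means the radius ZA is perpendicular to AU, so AU runs along (−sin -5°, cos -5°); with |AU| = 37.7, U = (34.4, 44.2). Then |SU| = |U − S| = 56.0.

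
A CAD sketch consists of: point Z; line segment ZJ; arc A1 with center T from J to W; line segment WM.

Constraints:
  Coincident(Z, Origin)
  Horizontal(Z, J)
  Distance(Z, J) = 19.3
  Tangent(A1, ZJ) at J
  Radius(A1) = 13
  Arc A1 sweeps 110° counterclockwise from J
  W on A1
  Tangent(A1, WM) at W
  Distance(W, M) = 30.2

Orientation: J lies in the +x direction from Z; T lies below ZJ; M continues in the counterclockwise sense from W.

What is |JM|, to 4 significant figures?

45.86

Z is at the origin; ZJ is horizontal with |ZJ| = 19.3 and J on the +x side, so J = (19.30, 0.000). The tangent condition forces TJ to be normal to ZJ, so T = J + (0, -13) = (19.30, -13.00). On A1, J sits at bearing 90° from T; a 110° counterclockwise sweep puts W at bearing 200°, so W = T + 13.0·(cos 200°, sin 200°) = (7.084, -17.45). Since A1 is tangent to WM there, TW ⟂ WM, so WM runs along (−sin 200°, cos 200°); with |WM| = 30.2, M = (17.41, -45.82). Then |JM| = |M − J| = 45.86.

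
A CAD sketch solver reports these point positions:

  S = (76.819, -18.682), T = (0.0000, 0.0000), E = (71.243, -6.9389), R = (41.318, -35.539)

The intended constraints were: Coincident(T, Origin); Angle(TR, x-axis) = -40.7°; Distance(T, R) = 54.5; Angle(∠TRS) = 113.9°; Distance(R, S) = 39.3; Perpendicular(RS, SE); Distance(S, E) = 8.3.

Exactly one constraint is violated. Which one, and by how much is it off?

Distance(S, E) = 8.3 — off by 4.70.

T = (0.00, 0.00) ✓; TR at -40.70° ✓; |TR| = 54.50 ✓; ∠TRS = 113.9° ✓; |RS| = 39.30 ✓; ∠(RS, SE) = 90.00° ✓; |SE| = 13.00 ✗.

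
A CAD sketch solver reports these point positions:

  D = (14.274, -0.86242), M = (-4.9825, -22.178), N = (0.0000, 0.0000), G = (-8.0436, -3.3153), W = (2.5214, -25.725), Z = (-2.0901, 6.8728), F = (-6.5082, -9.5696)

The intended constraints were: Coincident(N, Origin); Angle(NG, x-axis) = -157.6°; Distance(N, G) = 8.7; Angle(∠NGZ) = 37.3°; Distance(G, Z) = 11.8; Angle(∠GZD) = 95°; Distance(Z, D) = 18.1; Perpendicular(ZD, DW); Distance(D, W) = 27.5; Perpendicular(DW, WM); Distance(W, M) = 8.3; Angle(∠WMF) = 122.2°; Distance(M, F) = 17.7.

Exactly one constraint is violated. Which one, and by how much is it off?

Distance(M, F) = 17.7 — off by 5.00.

N = (0.00, 0.00) ✓; NG at -157.6° ✓; |NG| = 8.700 ✓; ∠NGZ = 37.30° ✓; |GZ| = 11.80 ✓; ∠GZD = 95.00° ✓; |ZD| = 18.10 ✓; ∠(ZD, DW) = 90.00° ✓; |DW| = 27.50 ✓; ∠(DW, WM) = 90.00° ✓; |WM| = 8.300 ✓; ∠WMF = 122.2° ✓; |MF| = 12.70 ✗.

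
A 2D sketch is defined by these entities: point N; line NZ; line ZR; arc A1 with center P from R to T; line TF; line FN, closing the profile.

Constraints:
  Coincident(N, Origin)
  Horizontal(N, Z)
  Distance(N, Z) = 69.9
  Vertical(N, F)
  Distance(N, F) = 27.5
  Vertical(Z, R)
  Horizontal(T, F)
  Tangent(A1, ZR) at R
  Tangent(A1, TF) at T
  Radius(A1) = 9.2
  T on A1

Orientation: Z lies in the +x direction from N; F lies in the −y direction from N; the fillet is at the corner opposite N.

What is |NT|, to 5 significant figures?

66.639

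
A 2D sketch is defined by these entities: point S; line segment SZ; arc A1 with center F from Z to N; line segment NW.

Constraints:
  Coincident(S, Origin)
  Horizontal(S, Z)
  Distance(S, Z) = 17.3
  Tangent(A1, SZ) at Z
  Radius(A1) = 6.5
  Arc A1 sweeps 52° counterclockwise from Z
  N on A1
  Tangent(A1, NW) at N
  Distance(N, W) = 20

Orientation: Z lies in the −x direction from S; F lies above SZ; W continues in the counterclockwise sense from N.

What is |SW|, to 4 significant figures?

18.26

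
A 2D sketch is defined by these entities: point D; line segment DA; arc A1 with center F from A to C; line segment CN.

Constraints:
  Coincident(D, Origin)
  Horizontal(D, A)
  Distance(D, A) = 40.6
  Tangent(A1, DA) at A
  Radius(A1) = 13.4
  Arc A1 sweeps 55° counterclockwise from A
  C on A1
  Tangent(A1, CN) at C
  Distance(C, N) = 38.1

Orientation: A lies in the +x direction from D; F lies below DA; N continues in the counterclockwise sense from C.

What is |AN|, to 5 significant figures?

49.408

D is at the origin; DA is horizontal with |DA| = 40.6 and A on the +x side, so A = (40.600, 0.0000). The tangent condition forces FA to be normal to DA, so F = A + (0, -13.4) = (40.600, -13.400). On A1, A sits at bearing 90° from F; a 55° counterclockwise sweep puts C at bearing 145°, so C = F + 13.4·(cos 145°, sin 145°) = (29.623, -5.7141). Tangency of A1 to CN means the radius FC is perpendicular to CN, so CN runs along (−sin 145°, cos 145°); with |CN| = 38.1, N = (7.7701, -36.924). Then |AN| = |N − A| = 49.408.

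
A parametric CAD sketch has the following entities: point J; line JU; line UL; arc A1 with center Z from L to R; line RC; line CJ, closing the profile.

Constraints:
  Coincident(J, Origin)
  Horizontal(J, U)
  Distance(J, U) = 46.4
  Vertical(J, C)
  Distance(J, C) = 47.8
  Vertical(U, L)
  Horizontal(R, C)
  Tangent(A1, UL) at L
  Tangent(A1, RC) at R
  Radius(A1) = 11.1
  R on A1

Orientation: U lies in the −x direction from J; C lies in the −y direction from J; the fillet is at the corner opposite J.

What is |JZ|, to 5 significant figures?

50.921

J is at the origin; JU is horizontal with |JU| = 46.4 and U on the −x side, so U = (-46.400, 0.0000). J and C share the same x with |JC| = 47.8 and C on the −y side, so C = (0.0000, -47.800). The virtual corner opposite J is at (-46.400, -47.800). Since A1 is tangent to UL there, ZL ⟂ UL and tangency of A1 to RC means the radius ZR is perpendicular to RC, with radius 11.1, so the center Z sits 11.1 in from both sides at Z = (-35.300, -36.700). Then |JZ| = |Z − J| = 50.921.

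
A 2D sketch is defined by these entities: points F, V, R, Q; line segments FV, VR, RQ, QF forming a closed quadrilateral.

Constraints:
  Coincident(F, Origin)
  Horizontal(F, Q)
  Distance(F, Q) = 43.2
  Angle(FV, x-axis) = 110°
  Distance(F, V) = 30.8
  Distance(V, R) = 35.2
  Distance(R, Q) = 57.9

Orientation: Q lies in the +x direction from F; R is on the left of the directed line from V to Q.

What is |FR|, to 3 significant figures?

54.0

F is at the origin; FQ is horizontal with |FQ| = 43.2 and Q in +x, so Q = (43.2, 0). FV runs at 110.0° with |FV| = 30.8, so V = (-10.5, 28.9). R is determined by |VR| = 35.2 and |RQ| = 57.9 together: it lies at the intersection of circle(V, 35.2) and circle(Q, 57.9). With |VQ| = 61.0, the foot of the radical line on VQ is 13.2 from V and the perpendicular offset is √(35.2² − 13.2²) = 32.6. Taking the left-of-VQ solution: R = (16.6, 51.4).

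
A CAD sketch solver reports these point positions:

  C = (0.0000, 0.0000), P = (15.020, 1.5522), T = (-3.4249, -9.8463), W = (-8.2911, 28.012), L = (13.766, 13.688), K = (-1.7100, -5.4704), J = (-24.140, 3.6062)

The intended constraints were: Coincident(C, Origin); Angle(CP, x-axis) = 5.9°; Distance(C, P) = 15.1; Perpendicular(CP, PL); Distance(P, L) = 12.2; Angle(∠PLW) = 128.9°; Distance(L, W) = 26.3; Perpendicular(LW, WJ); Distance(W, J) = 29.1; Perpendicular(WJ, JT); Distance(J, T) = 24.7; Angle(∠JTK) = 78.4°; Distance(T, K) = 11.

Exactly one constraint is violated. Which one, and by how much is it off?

Distance(T, K) = 11 — off by 6.30.

C = (0.00, 0.00) ✓; CP at 5.900° ✓; |CP| = 15.10 ✓; ∠(CP, PL) = 90.00° ✓; |PL| = 12.20 ✓; ∠PLW = 128.9° ✓; |LW| = 26.30 ✓; ∠(LW, WJ) = 90.00° ✓; |WJ| = 29.10 ✓; ∠(WJ, JT) = 90.00° ✓; |JT| = 24.70 ✓; ∠JTK = 78.40° ✓; |TK| = 4.700 ✗.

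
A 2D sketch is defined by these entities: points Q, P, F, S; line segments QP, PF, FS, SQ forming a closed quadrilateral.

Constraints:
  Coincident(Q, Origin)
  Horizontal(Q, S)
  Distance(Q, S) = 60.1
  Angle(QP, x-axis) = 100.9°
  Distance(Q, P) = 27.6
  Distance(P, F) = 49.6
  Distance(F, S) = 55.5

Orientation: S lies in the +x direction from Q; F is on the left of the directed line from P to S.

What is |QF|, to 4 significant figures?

63.75

Checks: |PF| = 49.60 ✓; |FS| = 55.50 ✓.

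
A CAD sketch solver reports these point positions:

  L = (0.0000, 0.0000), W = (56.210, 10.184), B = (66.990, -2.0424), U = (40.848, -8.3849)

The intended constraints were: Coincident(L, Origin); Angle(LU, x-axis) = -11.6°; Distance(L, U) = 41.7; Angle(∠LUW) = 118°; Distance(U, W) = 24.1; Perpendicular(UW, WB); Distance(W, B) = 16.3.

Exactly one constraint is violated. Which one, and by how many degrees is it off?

Perpendicular(UW, WB) — off by 9.00°.

L = (0.00, 0.00) ✓; LU at -11.60° ✓; |LU| = 41.70 ✓; ∠LUW = 118.0° ✓; |UW| = 24.10 ✓; ∠(UW, WB) = 99.00° ✗; |WB| = 16.30 ✓.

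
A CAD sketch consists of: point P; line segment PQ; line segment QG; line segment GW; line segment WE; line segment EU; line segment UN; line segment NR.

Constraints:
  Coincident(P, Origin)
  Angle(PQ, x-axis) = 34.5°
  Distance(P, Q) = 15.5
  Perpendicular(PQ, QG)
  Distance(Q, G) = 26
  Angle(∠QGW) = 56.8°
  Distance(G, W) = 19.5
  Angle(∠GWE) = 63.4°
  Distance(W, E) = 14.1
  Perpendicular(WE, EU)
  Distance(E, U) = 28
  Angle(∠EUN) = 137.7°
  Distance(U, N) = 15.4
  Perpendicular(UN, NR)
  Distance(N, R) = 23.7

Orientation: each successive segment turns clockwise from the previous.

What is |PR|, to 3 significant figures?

42.5

∠EUN = 137.7° gives UN at -67.6° from the x-axis; with |UN| = 15.4, N = (45.2, -26.5). The perpendicularity gives NR at right angles to UN, so NR runs at -158°; with |NR| = 23.7, R = (23.3, -35.6). Then |PR| = |R − P| = 42.5.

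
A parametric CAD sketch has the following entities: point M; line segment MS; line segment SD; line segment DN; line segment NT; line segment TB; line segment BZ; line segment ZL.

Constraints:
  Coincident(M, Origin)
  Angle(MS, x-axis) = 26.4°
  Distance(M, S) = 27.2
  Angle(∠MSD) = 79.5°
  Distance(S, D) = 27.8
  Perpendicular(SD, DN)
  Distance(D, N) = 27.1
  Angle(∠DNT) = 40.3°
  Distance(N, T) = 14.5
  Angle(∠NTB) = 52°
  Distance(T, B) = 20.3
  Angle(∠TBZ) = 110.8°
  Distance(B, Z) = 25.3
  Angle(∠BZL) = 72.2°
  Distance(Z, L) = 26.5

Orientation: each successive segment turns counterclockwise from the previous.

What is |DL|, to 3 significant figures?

41.3

M is at the origin; MS runs at 26.4° with length 27.2, so S = (24.4, 12.1). ∠MSD = 79.5° gives SD at 127° from the x-axis; with |SD| = 27.8, D = (7.67, 34.3). The perpendicularity gives DN at right angles to SD, so DN runs at -143°; with |DN| = 27.1, N = (-14.0, 18.1). ∠DNT = 40.3° gives NT at -3.40° from the x-axis; with |NT| = 14.5, T = (0.475, 17.2). ∠NTB = 52.0° gives TB at 125° from the x-axis; with |TB| = 20.3, B = (-11.1, 33.9). ∠TBZ = 110.8° gives BZ at -166° from the x-axis; with |BZ| = 25.3, Z = (-35.6, 27.9). ∠BZL = 72.2° gives ZL at -58.4° from the x-axis; with |ZL| = 26.5, L = (-21.7, 5.30). Then |DL| = |L − D| = 41.3.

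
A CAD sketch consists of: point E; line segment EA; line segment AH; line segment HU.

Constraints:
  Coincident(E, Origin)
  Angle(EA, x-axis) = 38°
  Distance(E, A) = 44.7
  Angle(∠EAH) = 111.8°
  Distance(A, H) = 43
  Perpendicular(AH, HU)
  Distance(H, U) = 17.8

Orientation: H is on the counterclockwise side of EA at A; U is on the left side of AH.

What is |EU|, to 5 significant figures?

64.141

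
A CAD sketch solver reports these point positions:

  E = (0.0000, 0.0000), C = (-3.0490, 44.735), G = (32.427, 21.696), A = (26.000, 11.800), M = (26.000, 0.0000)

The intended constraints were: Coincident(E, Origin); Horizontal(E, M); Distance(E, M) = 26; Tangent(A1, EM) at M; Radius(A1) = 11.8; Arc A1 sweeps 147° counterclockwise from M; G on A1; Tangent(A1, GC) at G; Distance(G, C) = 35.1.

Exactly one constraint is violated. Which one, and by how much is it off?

Distance(G, C) = 35.1 — off by 7.20.

E = (0.00, 0.00) ✓; E.y = 0.00, M.y = 0.00 ✓; |EM| = 26.00 ✓; ∠(AM, ME) = 90.00° ✓; |AM| = 11.80 ✓; bearing(A→G) − bearing(A→M) = 147.0° ✓; |AG| = 11.80 ✓; ∠(AG, GC) = 90.00° ✓; |GC| = 42.30 ✗.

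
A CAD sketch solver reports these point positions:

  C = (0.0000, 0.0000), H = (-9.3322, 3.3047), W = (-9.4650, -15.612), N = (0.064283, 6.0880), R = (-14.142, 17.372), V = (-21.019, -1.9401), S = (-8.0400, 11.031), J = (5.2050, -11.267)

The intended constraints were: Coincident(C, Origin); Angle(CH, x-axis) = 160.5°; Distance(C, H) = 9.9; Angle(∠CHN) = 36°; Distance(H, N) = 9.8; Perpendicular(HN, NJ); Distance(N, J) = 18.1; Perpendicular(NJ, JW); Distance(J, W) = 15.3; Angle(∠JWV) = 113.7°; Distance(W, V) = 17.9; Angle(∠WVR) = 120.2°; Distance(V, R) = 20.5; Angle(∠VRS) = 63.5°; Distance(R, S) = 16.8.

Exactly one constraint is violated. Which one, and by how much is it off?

Distance(R, S) = 16.8 — off by 8.00.

C = (0.00, 0.00) ✓; CH at 160.5° ✓; |CH| = 9.900 ✓; ∠CHN = 36.00° ✓; |HN| = 9.800 ✓; ∠(HN, NJ) = 90.00° ✓; |NJ| = 18.10 ✓; ∠(NJ, JW) = 90.00° ✓; |JW| = 15.30 ✓; ∠JWV = 113.7° ✓; |WV| = 17.90 ✓; ∠WVR = 120.2° ✓; |VR| = 20.50 ✓; ∠VRS = 63.50° ✓; |RS| = 8.800 ✗.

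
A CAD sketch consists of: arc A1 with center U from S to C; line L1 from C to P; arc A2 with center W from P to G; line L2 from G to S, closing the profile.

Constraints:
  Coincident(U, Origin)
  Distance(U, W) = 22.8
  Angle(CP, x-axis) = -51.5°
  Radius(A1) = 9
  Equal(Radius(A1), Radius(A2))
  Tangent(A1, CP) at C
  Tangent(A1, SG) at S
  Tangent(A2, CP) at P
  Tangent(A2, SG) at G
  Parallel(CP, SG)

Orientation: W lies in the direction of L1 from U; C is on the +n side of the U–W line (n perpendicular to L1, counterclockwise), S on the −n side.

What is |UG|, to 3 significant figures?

24.5

Tangency of A1 to both parallel lines with radius 9.0 puts C and S at U ± 9.0·n: C = (7.04, 5.60), S = (-7.04, -5.60). Equal radii place P and G the same way about W: P = W + 9.0·n = (21.2, -12.2), G = W − 9.0·n = (7.15, -23.4). Then |UG| = |G − U| = 24.5.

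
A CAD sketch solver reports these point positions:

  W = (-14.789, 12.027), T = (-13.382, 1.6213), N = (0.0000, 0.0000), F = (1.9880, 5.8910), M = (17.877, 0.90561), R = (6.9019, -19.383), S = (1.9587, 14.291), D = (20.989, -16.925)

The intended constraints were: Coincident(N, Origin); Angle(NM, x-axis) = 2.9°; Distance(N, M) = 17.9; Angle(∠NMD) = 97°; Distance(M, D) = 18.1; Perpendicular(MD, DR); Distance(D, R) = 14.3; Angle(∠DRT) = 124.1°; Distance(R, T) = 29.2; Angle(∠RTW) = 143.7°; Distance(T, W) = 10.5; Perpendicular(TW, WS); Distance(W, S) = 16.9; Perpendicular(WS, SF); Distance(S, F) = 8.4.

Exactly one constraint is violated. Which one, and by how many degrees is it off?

Perpendicular(WS, SF) — off by 7.50°.

N = (0.00, 0.00) ✓; NM at 2.900° ✓; |NM| = 17.90 ✓; ∠NMD = 97.00° ✓; |MD| = 18.10 ✓; ∠(MD, DR) = 90.00° ✓; |DR| = 14.30 ✓; ∠DRT = 124.1° ✓; |RT| = 29.20 ✓; ∠RTW = 143.7° ✓; |TW| = 10.50 ✓; ∠(TW, WS) = 90.00° ✓; |WS| = 16.90 ✓; ∠(WS, SF) = 97.50° ✗; |SF| = 8.400 ✓.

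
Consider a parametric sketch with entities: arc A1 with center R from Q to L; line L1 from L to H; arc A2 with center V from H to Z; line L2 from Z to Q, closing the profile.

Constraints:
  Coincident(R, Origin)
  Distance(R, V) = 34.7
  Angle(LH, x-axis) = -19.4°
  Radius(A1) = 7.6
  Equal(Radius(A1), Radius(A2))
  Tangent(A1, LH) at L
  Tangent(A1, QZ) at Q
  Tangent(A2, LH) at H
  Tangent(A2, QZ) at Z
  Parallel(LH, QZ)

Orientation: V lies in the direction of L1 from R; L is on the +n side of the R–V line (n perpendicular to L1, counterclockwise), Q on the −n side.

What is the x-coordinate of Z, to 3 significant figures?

30.2

The slot axis is L1's direction at -19.4°, so u = (cos -19.4°, sin -19.4°) = (0.943, -0.332) and n = (−sin -19.4°, cos -19.4°) = (0.332, 0.943). R is at the origin and V lies 34.7 along u from R, so V = 34.7·u = (32.7, -11.5). Tangency of A1 to both parallel lines with radius 7.6 puts L and Q at R ± 7.6·n: L = (2.52, 7.17), Q = (-2.52, -7.17). Equal radii place H and Z the same way about V: H = V + 7.6·n = (35.3, -4.36), Z = V − 7.6·n = (30.2, -18.7). So Z.x = 30.2.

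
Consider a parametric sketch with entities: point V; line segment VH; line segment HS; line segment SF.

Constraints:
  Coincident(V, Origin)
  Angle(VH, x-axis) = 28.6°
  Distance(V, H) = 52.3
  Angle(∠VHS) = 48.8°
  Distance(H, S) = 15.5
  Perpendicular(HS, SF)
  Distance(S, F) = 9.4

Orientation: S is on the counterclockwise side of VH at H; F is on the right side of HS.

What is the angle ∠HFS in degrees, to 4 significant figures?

58.77°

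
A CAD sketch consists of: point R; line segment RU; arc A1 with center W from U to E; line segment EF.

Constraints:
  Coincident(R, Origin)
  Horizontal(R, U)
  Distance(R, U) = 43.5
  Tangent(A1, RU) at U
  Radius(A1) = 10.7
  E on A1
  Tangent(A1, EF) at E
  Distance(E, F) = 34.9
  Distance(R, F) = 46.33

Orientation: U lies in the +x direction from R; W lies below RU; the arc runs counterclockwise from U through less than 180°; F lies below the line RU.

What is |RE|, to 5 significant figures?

34.137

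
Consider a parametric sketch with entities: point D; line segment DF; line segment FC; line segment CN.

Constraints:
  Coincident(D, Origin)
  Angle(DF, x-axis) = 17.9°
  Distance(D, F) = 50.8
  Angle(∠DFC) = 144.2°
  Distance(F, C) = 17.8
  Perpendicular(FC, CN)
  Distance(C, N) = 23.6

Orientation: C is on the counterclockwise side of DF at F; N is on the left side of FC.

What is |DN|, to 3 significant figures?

59.3

D is at the origin; DF runs at 17.9° with length 50.8, so F = 50.8·(cos 17.9°, sin 17.9°) = (48.3, 15.6). ∠DFC = 144.2°, so FC runs at 17.9° + (180° − 144.2°) = 53.7° from the x-axis; with |FC| = 17.8, C = F + 17.8·(cos 53.7°, sin 53.7°) = (58.9, 30.0). The perpendicularity gives CN at right angles to FC; with |CN| = 23.6 on the left of FC, N = C + 23.6·(-0.806, 0.592) = (39.9, 43.9). Then |DN| = |N − D| = 59.3.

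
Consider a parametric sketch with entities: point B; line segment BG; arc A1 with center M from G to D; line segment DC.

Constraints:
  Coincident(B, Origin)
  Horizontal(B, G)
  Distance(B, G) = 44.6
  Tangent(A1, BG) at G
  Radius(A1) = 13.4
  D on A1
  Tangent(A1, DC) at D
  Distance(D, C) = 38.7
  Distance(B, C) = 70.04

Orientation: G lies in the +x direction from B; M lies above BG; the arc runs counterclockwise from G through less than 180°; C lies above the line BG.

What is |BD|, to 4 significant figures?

59.96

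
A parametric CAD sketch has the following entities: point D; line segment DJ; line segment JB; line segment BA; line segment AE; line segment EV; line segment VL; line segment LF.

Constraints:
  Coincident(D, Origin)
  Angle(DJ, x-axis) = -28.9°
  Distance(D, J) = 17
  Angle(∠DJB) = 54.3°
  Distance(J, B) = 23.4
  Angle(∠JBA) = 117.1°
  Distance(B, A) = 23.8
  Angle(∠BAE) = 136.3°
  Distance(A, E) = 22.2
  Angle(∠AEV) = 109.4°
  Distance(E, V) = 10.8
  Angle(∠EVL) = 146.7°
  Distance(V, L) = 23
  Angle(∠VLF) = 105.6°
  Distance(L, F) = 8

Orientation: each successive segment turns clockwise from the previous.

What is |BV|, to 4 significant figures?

43.45

∠BAE = 136.3° gives AE at 98.80° from the x-axis; with |AE| = 22.2, E = (-28.53, 18.17). ∠AEV = 109.4° gives EV at 28.20° from the x-axis; with |EV| = 10.8, V = (-19.02, 23.28). Then |BV| = |V − B| = 43.45.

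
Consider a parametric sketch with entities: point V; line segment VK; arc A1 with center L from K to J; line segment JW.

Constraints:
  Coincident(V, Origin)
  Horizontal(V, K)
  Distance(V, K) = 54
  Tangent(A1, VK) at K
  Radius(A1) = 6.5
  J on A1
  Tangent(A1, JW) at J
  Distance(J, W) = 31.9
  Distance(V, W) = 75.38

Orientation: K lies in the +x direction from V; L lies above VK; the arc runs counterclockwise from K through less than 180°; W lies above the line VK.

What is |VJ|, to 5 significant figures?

60.650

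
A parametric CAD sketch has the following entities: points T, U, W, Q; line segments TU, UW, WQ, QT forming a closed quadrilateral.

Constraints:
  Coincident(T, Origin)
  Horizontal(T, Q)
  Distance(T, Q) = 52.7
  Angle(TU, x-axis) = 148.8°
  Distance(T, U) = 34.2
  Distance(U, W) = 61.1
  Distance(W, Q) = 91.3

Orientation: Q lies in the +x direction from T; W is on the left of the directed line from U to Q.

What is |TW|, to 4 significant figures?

72.72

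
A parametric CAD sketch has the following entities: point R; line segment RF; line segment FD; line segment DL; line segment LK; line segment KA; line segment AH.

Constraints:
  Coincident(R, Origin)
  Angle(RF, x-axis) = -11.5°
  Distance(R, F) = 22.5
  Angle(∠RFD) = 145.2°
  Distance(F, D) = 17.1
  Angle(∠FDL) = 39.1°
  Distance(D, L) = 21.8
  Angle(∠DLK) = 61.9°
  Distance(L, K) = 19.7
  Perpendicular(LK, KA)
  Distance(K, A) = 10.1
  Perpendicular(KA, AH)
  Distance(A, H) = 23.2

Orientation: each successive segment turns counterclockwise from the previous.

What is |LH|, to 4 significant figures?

10.69

R is at the origin; RF runs at -11.5° with length 22.5, so F = (22.05, -4.486). ∠RFD = 145.2° gives FD at 23.30° from the x-axis; with |FD| = 17.1, D = (37.75, 2.278). ∠FDL = 39.1° gives DL at 164.2° from the x-axis; with |DL| = 21.8, L = (16.78, 8.214). ∠DLK = 61.9° gives LK at -77.70° from the x-axis; with |LK| = 19.7, K = (20.97, -11.03). LK is perpendicular to KA, so KA runs at 12.30°; with |KA| = 10.1, A = (30.84, -8.882). KA ⟂ AH, so AH runs at 102.3°; with |AH| = 23.2, H = (25.90, 13.79). Then |LH| = |H − L| = 10.69.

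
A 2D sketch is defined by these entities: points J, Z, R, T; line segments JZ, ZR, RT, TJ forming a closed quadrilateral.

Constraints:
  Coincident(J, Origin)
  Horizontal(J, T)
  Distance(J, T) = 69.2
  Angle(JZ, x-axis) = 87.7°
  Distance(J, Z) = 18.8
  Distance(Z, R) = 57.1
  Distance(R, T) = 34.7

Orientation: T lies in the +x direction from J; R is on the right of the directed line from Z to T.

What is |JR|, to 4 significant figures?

46.67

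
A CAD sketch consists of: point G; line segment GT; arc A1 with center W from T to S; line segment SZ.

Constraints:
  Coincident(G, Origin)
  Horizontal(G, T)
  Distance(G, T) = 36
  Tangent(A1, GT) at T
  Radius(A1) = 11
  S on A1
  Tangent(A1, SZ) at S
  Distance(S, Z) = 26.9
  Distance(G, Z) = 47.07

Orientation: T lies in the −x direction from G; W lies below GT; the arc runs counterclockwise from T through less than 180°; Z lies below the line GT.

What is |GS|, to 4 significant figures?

47.94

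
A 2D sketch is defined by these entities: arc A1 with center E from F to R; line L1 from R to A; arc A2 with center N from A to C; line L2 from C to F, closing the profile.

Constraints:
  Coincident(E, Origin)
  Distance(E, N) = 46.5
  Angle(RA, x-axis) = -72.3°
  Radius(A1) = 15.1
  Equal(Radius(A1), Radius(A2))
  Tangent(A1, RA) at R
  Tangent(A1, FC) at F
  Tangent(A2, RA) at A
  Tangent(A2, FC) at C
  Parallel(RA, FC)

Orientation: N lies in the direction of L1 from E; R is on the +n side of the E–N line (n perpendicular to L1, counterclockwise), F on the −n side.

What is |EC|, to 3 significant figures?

48.9

The slot axis is L1's direction at -72.3°, so u = (cos -72.3°, sin -72.3°) = (0.304, -0.953) and n = (−sin -72.3°, cos -72.3°) = (0.953, 0.304). E is at the origin and N lies 46.5 along u from E, so N = 46.5·u = (14.1, -44.3). Tangency of A1 to both parallel lines with radius 15.1 puts R and F at E ± 15.1·n: R = (14.4, 4.59), F = (-14.4, -4.59). Equal radii place A and C the same way about N: A = N + 15.1·n = (28.5, -39.7), C = N − 15.1·n = (-0.248, -48.9). Then |EC| = |C − E| = 48.9.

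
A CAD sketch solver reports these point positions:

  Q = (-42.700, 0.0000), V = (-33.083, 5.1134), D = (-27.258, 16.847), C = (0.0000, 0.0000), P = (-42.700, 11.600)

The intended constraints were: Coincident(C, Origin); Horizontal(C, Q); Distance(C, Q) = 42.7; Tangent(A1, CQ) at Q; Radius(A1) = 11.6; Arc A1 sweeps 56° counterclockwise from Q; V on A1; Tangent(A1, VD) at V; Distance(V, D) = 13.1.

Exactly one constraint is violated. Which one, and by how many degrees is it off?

Tangent(A1, VD) at V — off by 7.60°.

C = (0.00, 0.00) ✓; C.y = 0.00, Q.y = 0.00 ✓; |CQ| = 42.70 ✓; ∠(PQ, QC) = 90.00° ✓; |PQ| = 11.60 ✓; bearing(P→V) − bearing(P→Q) = 56.00° ✓; |PV| = 11.60 ✓; ∠(PV, VD) = 82.40° ✗; |VD| = 13.10 ✓.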